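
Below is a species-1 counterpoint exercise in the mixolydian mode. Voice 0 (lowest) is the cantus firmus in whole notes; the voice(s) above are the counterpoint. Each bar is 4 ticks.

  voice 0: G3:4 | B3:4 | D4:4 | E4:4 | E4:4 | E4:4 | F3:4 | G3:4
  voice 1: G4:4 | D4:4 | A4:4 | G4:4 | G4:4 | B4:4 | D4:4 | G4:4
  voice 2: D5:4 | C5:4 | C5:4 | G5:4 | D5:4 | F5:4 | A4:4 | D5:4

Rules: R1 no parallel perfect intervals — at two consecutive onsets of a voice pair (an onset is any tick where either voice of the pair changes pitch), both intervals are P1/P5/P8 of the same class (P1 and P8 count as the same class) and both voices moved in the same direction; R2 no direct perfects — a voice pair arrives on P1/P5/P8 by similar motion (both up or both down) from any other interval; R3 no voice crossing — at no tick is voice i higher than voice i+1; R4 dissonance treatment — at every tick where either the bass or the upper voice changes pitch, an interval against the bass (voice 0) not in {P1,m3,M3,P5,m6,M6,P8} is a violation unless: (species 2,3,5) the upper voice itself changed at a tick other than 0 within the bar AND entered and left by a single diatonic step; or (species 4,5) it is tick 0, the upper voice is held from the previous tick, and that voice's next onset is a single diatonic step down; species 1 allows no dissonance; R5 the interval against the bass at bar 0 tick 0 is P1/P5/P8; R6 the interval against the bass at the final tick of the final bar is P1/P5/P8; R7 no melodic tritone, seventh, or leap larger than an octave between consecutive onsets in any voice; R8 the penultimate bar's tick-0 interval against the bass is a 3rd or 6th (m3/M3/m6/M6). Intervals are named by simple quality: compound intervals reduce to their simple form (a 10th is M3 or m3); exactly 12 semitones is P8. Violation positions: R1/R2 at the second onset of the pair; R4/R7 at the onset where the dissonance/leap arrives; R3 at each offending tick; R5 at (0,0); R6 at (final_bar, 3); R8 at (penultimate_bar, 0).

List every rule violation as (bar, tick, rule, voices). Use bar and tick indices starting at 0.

bar 0: v0=G3 v1=G4 v2=D5 downbeat P5
bar 1: v0=B3 v1=D4 v2=C5 downbeat m2
bar 2: v0=D4 v1=A4 v2=C5 downbeat m7
bar 3: v0=E4 v1=G4 v2=G5 downbeat m3
bar 4: v0=E4 v1=G4 v2=D5 downbeat m7
bar 5: v0=E4 v1=B4 v2=F5 downbeat m2
bar 6: v0=F3 v1=D4 v2=A4 downbeat M3
bar 7: v0=G3 v1=G4 v2=D5 downbeat P5
  -> R4 @ bar 1 tick 0 v(0, 2): B3/C5 m2 untreated
  -> R2 @ bar 2 tick 0 v(0, 1): B3/D4 m3 -> D4/A4 P5 similar
  -> R4 @ bar 2 tick 0 v(0, 2): D4/C5 m7 untreated
  -> R4 @ bar 4 tick 0 v(0, 2): E4/D5 m7 untreated
  -> R4 @ bar 5 tick 0 v(0, 2): E4/F5 m2 untreated
  -> R2 @ bar 6 tick 0 v(1, 2): B4/F5 TT -> D4/A4 P5 similar
  -> R7 @ bar 6 tick 0 v(0,): E4->F3 leap 11st
  -> R1 @ bar 7 tick 0 v(1, 2): D4/A4 P5 -> G4/D5 P5 similar
  -> R2 @ bar 7 tick 0 v(0, 1): F3/D4 M6 -> G3/G4 P8 similar
  -> R2 @ bar 7 tick 0 v(0, 2): F3/A4 M3 -> G3/D5 P5 similar

(1, 0, R4, (0, 2))
(2, 0, R2, (0, 1))
(2, 0, R4, (0, 2))
(4, 0, R4, (0, 2))
(5, 0, R4, (0, 2))
(6, 0, R2, (1, 2))
(6, 0, R7, (0,))
(7, 0, R1, (1, 2))
(7, 0, R2, (0, 1))
(7, 0, R2, (0, 2))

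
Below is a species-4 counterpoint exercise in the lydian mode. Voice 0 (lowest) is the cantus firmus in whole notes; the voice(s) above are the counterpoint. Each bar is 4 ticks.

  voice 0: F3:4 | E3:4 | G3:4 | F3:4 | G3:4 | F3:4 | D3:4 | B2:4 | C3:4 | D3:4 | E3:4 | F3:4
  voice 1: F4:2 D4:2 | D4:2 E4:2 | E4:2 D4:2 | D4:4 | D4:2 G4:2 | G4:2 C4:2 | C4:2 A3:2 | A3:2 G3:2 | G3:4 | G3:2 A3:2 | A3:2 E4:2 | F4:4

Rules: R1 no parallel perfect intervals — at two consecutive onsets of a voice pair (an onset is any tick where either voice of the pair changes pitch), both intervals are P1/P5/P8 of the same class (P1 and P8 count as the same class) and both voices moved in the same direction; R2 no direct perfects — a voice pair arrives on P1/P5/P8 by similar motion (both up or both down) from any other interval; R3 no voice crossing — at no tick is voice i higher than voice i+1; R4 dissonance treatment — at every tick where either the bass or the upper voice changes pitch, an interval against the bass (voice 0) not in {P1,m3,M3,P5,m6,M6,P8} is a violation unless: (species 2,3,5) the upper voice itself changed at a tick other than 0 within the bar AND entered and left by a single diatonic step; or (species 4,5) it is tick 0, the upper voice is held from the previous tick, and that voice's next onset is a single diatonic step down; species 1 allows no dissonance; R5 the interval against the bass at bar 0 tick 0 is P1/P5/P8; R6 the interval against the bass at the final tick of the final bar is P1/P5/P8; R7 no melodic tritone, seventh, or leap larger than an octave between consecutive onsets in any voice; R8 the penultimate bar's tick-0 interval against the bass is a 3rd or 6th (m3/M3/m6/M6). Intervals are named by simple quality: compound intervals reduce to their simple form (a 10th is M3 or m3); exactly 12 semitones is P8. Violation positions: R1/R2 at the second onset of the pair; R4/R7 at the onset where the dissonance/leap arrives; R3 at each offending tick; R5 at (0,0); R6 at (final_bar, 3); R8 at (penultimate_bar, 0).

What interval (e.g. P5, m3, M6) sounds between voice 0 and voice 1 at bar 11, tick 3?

voice 0=F3 voice 1=F4 -> P8

P8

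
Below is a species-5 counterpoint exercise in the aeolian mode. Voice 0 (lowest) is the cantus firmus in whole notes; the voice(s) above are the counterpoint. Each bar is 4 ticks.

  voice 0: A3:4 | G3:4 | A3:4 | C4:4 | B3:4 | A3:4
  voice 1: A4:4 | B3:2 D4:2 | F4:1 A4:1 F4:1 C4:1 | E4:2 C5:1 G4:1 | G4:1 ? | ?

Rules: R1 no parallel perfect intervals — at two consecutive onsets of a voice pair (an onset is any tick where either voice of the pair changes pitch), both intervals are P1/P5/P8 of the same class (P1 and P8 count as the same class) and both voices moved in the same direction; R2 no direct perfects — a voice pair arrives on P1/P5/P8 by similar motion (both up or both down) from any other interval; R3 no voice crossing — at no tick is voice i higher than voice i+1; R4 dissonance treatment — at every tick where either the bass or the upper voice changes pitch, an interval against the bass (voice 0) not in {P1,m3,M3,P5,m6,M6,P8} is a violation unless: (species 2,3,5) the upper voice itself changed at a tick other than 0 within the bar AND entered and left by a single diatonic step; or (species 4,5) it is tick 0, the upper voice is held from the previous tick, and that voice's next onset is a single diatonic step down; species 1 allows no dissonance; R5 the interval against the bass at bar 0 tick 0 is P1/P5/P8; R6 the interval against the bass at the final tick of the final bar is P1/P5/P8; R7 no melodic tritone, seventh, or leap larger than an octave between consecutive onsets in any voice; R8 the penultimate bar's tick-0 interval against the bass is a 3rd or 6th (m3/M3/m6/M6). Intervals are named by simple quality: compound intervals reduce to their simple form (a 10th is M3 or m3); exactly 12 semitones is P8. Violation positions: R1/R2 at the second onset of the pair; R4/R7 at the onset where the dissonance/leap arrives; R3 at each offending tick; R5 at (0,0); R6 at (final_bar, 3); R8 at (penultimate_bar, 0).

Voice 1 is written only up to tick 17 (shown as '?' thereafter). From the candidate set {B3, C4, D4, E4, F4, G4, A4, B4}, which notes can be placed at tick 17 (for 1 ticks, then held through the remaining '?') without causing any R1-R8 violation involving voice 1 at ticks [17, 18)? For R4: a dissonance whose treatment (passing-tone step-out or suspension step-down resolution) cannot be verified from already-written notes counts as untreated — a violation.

B3: legal
C4: violates R4
D4: legal
E4: violates R4
F4: violates R4
G4: legal
A4: violates R4
B4: legal

{B3, B4, D4, G4}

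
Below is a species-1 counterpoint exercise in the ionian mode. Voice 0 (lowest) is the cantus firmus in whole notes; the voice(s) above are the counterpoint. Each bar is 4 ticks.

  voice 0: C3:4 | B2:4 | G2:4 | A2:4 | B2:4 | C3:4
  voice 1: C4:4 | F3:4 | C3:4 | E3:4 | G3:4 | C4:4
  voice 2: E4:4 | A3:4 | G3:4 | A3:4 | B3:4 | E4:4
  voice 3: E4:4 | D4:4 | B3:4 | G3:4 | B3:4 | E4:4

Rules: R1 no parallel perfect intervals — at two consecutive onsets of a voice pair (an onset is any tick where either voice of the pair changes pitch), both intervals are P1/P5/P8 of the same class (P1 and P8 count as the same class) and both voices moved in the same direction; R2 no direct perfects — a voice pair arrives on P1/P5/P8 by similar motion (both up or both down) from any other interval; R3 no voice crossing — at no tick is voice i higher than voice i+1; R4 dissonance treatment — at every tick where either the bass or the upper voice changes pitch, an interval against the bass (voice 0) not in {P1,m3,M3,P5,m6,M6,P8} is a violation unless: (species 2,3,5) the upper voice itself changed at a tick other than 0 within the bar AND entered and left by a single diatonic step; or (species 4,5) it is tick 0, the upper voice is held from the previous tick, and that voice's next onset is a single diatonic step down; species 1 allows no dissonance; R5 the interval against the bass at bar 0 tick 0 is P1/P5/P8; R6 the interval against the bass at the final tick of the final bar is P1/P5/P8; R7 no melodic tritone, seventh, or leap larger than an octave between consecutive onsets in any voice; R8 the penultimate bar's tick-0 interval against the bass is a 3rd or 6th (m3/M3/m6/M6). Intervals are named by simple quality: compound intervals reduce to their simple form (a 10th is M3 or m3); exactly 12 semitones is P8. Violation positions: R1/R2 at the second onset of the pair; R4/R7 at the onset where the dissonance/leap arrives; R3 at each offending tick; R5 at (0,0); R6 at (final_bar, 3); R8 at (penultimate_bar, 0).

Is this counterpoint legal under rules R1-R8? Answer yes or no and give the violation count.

No (23 violations)

bar 0: v0=C3 v1=C4 v2=E4 v3=E4 (M3)
bar 1: v0=B2 v1=F3 v2=A3 v3=D4 (m3)
bar 2: v0=G2 v1=C3 v2=G3 v3=B3 (M3)
bar 3: v0=A2 v1=E3 v2=A3 v3=G3 (m7)
bar 4: v0=B2 v1=G3 v2=B3 v3=B3 (P8)
bar 5: v0=C3 v1=C4 v2=E4 v3=E4 (M3)
  R5 @ bar0.0: opens on M3
  R5 @ bar0.0: opens on M3
  R4 @ bar1.0: B2/F3 TT untreated
  R4 @ bar1.0: B2/A3 m7 untreated
  R2 @ bar2.0: B2/A3 m7 -> G2/G3 P8 similar
  R2 @ bar2.0: F3/A3 M3 -> C3/G3 P5 similar
  R4 @ bar2.0: G2/C3 P4 untreated
  R1 @ bar3.0: G2/G3 P8 -> A2/A3 P8 similar
  R2 @ bar3.0: G2/C3 P4 -> A2/E3 P5 similar
  R3 @ bar3.0: A3 above G3
  R4 @ bar3.0: A2/G3 m7 untreated
  R3 @ bar3.1: A3 above G3
  R3 @ bar3.2: A3 above G3
  R3 @ bar3.3: A3 above G3
  R1 @ bar4.0: A2/A3 P8 -> B2/B3 P8 similar
  R2 @ bar4.0: A2/G3 m7 -> B2/B3 P8 similar
  R2 @ bar4.0: A3/G3 M2 -> B3/B3 P1 similar
  R8 @ bar4.0: penult P8 not 3rd/6th
  R8 @ bar4.0: penult P8 not 3rd/6th
  R1 @ bar5.0: B3/B3 P1 -> E4/E4 P1 similar
  R2 @ bar5.0: B2/G3 m6 -> C3/C4 P8 similar
  R6 @ bar5.3: closes on M3
  R6 @ bar5.3: closes on M3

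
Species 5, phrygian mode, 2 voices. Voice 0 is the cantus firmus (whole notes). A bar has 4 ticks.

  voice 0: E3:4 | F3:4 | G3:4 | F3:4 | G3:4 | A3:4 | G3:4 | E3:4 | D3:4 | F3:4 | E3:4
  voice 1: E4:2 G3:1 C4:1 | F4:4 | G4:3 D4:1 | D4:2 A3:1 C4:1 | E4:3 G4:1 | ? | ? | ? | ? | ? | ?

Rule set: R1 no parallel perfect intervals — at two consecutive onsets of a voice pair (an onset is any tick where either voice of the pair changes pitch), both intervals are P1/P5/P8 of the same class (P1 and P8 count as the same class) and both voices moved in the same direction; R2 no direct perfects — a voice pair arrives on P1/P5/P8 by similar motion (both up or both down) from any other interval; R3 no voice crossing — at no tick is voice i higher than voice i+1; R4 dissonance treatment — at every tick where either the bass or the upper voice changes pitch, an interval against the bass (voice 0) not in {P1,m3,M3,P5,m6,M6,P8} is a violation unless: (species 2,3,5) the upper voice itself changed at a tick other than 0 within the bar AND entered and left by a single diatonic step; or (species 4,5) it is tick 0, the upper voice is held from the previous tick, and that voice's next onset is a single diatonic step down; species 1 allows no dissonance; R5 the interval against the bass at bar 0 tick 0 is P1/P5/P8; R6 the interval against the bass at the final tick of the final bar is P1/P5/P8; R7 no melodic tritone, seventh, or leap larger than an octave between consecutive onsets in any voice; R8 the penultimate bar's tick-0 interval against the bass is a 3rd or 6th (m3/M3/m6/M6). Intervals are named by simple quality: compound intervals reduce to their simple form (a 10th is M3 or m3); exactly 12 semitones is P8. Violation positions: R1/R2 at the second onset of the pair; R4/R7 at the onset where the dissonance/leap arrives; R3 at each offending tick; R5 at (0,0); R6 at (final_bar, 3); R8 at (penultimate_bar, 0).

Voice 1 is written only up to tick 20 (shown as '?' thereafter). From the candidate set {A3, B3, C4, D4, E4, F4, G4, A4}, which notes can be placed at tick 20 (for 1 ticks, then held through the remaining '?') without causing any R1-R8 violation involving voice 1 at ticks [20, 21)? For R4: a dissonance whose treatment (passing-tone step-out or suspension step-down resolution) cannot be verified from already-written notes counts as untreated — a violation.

A3: violates R7
B3: violates R4
C4: legal
D4: violates R4
E4: legal
F4: legal
G4: violates R4
A4: violates R1

{C4, E4, F4}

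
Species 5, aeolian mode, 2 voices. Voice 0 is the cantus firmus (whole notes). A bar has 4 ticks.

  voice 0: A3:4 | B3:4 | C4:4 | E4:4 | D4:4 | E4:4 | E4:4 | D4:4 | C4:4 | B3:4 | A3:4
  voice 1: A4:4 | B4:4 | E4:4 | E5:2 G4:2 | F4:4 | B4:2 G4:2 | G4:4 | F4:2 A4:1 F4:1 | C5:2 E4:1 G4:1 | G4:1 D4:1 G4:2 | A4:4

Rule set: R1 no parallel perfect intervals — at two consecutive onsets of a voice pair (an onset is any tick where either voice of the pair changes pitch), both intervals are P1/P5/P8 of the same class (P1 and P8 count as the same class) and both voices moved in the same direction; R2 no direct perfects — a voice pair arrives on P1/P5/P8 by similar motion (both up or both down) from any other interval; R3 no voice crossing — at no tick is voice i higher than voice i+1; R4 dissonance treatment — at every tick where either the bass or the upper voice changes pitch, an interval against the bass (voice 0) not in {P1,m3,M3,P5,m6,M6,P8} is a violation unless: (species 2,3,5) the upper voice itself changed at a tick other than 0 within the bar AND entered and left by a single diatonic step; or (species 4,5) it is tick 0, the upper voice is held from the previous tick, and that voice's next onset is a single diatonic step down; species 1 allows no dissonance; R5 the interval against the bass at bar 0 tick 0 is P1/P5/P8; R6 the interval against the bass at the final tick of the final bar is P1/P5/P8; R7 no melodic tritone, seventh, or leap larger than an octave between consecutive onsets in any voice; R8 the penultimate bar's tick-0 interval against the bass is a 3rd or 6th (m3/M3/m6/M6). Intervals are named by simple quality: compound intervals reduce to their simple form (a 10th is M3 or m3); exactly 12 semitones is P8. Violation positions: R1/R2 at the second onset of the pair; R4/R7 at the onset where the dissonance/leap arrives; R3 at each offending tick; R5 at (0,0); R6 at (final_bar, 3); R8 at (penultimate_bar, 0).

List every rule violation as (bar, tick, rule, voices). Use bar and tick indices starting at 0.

(1, 0, R1, (0, 1))
(3, 0, R2, (0, 1))
(5, 0, R2, (0, 1))
(5, 0, R7, (1,))

bar 0: v0=A3 v1=A4 downbeat P8
bar 1: v0=B3 v1=B4 downbeat P8
bar 2: v0=C4 v1=E4 downbeat M3
bar 3: v0=E4 v1=E5 downbeat P8
bar 4: v0=D4 v1=F4 downbeat m3
bar 5: v0=E4 v1=B4 downbeat P5
bar 6: v0=E4 v1=G4 downbeat m3
bar 7: v0=D4 v1=F4 downbeat m3
bar 8: v0=C4 v1=C5 downbeat P8
bar 9: v0=B3 v1=G4 downbeat m6
bar 10: v0=A3 v1=A4 downbeat P8
  -> R1 @ bar 1 tick 0 v(0, 1): A3/A4 P8 -> B3/B4 P8 similar
  -> R2 @ bar 3 tick 0 v(0, 1): C4/E4 M3 -> E4/E5 P8 similar
  -> R2 @ bar 5 tick 0 v(0, 1): D4/F4 m3 -> E4/B4 P5 similar
  -> R7 @ bar 5 tick 0 v(1,): F4->B4 leap 6st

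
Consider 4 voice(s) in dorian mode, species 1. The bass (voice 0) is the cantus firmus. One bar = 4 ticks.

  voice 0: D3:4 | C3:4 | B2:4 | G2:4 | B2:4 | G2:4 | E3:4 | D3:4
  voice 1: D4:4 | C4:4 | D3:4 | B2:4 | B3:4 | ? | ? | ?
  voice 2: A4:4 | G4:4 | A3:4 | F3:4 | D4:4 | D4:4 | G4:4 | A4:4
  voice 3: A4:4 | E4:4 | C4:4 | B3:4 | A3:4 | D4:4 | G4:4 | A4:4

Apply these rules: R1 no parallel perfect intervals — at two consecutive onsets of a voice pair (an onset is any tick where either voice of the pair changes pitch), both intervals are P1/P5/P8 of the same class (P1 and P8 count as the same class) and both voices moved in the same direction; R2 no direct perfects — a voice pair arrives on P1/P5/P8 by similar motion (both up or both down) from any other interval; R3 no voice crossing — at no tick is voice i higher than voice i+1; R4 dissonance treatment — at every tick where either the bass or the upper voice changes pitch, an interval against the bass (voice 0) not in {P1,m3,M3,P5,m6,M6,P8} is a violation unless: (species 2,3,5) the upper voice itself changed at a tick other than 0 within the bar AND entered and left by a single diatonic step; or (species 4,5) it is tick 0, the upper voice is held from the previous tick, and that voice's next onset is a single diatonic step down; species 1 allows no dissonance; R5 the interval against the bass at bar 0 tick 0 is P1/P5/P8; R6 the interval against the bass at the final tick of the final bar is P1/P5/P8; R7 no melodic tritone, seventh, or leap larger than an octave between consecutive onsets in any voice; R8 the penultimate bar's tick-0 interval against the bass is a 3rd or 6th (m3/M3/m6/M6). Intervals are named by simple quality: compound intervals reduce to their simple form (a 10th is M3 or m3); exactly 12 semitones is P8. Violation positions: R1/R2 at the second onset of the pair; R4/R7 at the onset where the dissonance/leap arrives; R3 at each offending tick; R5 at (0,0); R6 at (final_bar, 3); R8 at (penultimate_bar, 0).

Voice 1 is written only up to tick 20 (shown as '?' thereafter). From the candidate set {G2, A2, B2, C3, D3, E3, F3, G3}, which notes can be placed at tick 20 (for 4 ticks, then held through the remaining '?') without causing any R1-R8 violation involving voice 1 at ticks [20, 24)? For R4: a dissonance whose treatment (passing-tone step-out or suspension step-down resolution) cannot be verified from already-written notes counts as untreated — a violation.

G2: violates R1,R7
A2: violates R4,R7
B2: legal
C3: violates R4,R7
D3: violates R2
E3: legal
F3: violates R4,R7
G3: violates R1

{B2, E3}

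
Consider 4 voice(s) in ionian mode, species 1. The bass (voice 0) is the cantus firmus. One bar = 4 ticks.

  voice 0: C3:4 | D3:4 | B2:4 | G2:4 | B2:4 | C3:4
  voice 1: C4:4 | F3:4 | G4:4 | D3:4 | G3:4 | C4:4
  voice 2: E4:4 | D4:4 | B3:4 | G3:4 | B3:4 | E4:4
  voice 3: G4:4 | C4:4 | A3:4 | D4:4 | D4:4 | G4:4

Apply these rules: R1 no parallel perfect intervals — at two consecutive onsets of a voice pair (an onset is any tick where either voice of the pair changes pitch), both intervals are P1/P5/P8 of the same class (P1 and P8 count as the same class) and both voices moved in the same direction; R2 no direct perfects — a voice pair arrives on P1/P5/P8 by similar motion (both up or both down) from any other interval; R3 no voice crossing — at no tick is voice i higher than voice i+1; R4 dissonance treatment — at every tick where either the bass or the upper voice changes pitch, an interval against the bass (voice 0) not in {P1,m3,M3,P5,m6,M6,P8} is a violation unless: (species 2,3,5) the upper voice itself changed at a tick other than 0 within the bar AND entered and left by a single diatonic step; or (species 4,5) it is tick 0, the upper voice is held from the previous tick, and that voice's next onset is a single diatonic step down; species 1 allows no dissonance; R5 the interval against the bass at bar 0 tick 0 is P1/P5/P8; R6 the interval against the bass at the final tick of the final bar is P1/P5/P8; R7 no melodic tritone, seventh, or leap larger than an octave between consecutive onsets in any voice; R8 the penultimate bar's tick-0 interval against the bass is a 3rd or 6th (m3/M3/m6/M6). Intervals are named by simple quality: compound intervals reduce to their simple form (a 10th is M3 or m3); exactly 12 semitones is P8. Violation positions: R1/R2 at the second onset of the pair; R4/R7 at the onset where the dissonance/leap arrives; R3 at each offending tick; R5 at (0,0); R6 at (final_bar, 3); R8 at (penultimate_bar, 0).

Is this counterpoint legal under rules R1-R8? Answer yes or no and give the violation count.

bar 0: v0=C3 v1=C4 v2=E4 v3=G4 (P5)
bar 1: v0=D3 v1=F3 v2=D4 v3=C4 (m7)
bar 2: v0=B2 v1=G4 v2=B3 v3=A3 (m7)
bar 3: v0=G2 v1=D3 v2=G3 v3=D4 (P5)
bar 4: v0=B2 v1=G3 v2=B3 v3=D4 (m3)
bar 5: v0=C3 v1=C4 v2=E4 v3=G4 (P5)
  R5 @ bar0.0: opens on M3
  R1 @ bar1.0: C4/G4 P5 -> F3/C4 P5 similar
  R3 @ bar1.0: D4 above C4
  R4 @ bar1.0: D3/C4 m7 untreated
  R3 @ bar1.1: D4 above C4
  R3 @ bar1.2: D4 above C4
  R3 @ bar1.3: D4 above C4
  R1 @ bar2.0: D3/D4 P8 -> B2/B3 P8 similar
  R3 @ bar2.0: G4 above B3
  R3 @ bar2.0: B3 above A3
  R4 @ bar2.0: B2/A3 m7 untreated
  R7 @ bar2.0: F3->G4 leap 14st
  R3 @ bar2.1: G4 above B3
  R3 @ bar2.1: B3 above A3
  R3 @ bar2.2: G4 above B3
  R3 @ bar2.2: B3 above A3
  R3 @ bar2.3: G4 above B3
  R3 @ bar2.3: B3 above A3
  R1 @ bar3.0: B2/B3 P8 -> G2/G3 P8 similar
  R2 @ bar3.0: B2/G4 m6 -> G2/D3 P5 similar
  R7 @ bar3.0: G4->D3 leap 17st
  R1 @ bar4.0: G2/G3 P8 -> B2/B3 P8 similar
  R8 @ bar4.0: penult P8 not 3rd/6th
  R1 @ bar5.0: G3/D4 P5 -> C4/G4 P5 similar
  R2 @ bar5.0: B2/G3 m6 -> C3/C4 P8 similar
  R2 @ bar5.0: B2/D4 m3 -> C3/G4 P5 similar
  R6 @ bar5.3: closes on M3

No (27 violations)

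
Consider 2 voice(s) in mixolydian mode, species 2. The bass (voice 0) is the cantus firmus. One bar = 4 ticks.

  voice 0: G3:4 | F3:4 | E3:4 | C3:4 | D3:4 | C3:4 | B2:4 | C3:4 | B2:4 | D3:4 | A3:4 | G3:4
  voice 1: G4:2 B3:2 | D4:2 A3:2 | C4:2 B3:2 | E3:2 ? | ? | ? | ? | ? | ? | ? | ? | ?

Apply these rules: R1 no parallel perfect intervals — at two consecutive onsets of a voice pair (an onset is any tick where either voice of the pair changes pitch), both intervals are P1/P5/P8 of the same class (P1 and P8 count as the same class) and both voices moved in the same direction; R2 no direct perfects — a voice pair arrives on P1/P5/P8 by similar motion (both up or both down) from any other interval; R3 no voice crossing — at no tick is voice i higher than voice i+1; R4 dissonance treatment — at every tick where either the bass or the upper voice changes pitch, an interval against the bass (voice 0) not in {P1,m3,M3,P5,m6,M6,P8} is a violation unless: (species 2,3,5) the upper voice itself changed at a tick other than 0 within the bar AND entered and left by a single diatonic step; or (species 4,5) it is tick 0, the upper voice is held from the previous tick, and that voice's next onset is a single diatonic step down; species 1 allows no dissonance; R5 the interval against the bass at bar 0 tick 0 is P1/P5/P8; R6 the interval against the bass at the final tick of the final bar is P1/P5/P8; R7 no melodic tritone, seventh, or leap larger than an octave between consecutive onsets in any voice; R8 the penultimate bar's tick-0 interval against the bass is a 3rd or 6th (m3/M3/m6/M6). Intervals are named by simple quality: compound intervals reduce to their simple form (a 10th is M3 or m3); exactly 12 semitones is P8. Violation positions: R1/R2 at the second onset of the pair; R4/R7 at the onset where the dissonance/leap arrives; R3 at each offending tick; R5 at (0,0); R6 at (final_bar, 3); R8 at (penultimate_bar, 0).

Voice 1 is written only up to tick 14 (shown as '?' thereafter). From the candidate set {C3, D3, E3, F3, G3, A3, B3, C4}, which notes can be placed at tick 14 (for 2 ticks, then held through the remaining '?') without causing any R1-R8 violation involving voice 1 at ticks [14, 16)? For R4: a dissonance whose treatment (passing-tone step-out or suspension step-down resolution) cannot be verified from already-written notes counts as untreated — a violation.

{A3, C3, C4, E3, G3}

C3: legal
D3: violates R4
E3: legal
F3: violates R4
G3: legal
A3: legal
B3: violates R4
C4: legal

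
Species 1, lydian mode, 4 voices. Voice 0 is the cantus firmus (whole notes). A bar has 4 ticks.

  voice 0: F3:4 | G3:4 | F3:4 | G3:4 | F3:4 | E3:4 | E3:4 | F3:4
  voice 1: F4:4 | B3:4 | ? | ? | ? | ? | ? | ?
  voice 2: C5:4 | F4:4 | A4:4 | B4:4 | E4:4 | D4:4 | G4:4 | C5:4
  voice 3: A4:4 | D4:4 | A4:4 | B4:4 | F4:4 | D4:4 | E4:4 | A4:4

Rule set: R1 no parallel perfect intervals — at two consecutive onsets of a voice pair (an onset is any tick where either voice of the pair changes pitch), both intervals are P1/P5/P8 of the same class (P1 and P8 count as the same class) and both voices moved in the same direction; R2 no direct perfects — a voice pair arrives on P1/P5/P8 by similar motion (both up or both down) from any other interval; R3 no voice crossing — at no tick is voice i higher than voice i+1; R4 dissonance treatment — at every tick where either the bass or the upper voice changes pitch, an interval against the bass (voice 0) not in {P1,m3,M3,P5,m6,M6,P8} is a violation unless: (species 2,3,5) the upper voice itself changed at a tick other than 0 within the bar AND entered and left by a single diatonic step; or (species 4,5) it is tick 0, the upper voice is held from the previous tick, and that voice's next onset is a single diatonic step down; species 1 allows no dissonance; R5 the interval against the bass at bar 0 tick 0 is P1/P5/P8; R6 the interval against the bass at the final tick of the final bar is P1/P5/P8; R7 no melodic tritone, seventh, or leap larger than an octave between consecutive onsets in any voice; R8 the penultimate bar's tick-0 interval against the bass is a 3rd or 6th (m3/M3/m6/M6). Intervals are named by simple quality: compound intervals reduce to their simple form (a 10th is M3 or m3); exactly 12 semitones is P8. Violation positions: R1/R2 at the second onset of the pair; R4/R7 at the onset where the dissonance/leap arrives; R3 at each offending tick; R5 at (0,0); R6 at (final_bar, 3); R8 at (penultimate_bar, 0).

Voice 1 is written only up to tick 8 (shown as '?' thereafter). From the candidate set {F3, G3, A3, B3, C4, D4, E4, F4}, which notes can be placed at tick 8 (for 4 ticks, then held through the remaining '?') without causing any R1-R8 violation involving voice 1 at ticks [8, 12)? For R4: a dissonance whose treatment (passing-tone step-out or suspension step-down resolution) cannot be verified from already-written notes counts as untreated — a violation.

F3: violates R2,R7
G3: violates R4
A3: legal
B3: violates R4
C4: legal
D4: violates R2
E4: violates R4
F4: violates R7

{A3, C4}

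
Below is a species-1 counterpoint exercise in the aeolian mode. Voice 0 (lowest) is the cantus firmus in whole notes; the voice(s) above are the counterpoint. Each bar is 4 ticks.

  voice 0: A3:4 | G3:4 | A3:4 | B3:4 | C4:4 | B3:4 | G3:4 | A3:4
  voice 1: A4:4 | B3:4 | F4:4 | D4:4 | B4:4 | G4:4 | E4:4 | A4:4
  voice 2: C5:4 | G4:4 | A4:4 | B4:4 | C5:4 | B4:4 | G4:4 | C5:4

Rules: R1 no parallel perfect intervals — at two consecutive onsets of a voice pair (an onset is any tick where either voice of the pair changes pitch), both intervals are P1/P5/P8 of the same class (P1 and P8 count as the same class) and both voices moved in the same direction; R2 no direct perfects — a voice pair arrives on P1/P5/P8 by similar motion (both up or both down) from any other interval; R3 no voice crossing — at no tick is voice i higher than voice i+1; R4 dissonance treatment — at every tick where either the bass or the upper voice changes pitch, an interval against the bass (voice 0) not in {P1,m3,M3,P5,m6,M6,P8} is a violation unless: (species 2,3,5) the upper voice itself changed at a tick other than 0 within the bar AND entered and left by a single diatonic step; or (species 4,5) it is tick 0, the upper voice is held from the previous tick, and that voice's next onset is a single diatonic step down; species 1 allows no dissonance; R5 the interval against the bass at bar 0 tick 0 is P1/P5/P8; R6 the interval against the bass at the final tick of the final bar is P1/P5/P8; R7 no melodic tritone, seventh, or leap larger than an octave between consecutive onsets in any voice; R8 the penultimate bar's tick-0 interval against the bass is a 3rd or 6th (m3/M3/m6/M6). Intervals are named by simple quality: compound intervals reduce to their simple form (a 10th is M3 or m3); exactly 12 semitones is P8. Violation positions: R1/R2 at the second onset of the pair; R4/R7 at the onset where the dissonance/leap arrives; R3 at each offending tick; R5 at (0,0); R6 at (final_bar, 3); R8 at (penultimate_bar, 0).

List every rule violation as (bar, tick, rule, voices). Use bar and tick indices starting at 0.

bar 0: v0=A3 v1=A4 v2=C5 downbeat m3
bar 1: v0=G3 v1=B3 v2=G4 downbeat P8
bar 2: v0=A3 v1=F4 v2=A4 downbeat P8
bar 3: v0=B3 v1=D4 v2=B4 downbeat P8
bar 4: v0=C4 v1=B4 v2=C5 downbeat P8
bar 5: v0=B3 v1=G4 v2=B4 downbeat P8
bar 6: v0=G3 v1=E4 v2=G4 downbeat P8
bar 7: v0=A3 v1=A4 v2=C5 downbeat m3
  -> R5 @ bar 0 tick 0 v(0, 2): opens on m3
  -> R2 @ bar 1 tick 0 v(0, 2): A3/C5 m3 -> G3/G4 P8 similar
  -> R7 @ bar 1 tick 0 v(1,): A4->B3 leap 10st
  -> R1 @ bar 2 tick 0 v(0, 2): G3/G4 P8 -> A3/A4 P8 similar
  -> R7 @ bar 2 tick 0 v(1,): B3->F4 leap 6st
  -> R1 @ bar 3 tick 0 v(0, 2): A3/A4 P8 -> B3/B4 P8 similar
  -> R1 @ bar 4 tick 0 v(0, 2): B3/B4 P8 -> C4/C5 P8 similar
  -> R4 @ bar 4 tick 0 v(0, 1): C4/B4 M7 untreated
  -> R1 @ bar 5 tick 0 v(0, 2): C4/C5 P8 -> B3/B4 P8 similar
  -> R1 @ bar 6 tick 0 v(0, 2): B3/B4 P8 -> G3/G4 P8 similar
  -> R8 @ bar 6 tick 0 v(0, 2): penult P8 not 3rd/6th
  -> R2 @ bar 7 tick 0 v(0, 1): G3/E4 M6 -> A3/A4 P8 similar
  -> R6 @ bar 7 tick 3 v(0, 2): closes on m3

(0, 0, R5, (0, 2))
(1, 0, R2, (0, 2))
(1, 0, R7, (1,))
(2, 0, R1, (0, 2))
(2, 0, R7, (1,))
(3, 0, R1, (0, 2))
(4, 0, R1, (0, 2))
(4, 0, R4, (0, 1))
(5, 0, R1, (0, 2))
(6, 0, R1, (0, 2))
(6, 0, R8, (0, 2))
(7, 0, R2, (0, 1))
(7, 3, R6, (0, 2))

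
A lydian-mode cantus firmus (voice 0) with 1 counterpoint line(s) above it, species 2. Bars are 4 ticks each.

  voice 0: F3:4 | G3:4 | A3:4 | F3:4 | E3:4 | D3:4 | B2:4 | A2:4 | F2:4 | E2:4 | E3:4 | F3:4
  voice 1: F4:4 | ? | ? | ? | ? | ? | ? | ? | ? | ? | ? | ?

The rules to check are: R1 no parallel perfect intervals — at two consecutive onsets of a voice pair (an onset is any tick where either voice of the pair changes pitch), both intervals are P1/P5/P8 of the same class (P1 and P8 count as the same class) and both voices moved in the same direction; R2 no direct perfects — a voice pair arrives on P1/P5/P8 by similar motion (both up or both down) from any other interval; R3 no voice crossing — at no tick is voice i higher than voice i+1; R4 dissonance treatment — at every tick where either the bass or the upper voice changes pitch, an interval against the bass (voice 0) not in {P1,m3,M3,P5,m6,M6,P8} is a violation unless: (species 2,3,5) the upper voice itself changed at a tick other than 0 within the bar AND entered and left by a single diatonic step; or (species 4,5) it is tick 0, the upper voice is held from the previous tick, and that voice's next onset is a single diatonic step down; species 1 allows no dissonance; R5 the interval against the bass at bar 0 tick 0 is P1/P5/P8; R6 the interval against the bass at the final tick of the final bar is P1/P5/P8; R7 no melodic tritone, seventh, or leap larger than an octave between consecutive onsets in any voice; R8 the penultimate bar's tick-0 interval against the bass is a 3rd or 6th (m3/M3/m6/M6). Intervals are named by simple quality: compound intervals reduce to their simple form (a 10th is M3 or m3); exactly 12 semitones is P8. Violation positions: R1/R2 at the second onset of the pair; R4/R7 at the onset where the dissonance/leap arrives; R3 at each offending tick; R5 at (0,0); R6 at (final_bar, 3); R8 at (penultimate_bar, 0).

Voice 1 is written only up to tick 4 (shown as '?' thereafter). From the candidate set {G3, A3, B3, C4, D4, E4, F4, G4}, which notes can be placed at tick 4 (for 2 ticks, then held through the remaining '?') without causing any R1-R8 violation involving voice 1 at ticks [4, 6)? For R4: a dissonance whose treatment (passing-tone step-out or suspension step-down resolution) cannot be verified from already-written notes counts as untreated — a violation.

G3: violates R7
A3: violates R4
B3: violates R7
C4: violates R4
D4: legal
E4: legal
F4: violates R4
G4: violates R1

{D4, E4}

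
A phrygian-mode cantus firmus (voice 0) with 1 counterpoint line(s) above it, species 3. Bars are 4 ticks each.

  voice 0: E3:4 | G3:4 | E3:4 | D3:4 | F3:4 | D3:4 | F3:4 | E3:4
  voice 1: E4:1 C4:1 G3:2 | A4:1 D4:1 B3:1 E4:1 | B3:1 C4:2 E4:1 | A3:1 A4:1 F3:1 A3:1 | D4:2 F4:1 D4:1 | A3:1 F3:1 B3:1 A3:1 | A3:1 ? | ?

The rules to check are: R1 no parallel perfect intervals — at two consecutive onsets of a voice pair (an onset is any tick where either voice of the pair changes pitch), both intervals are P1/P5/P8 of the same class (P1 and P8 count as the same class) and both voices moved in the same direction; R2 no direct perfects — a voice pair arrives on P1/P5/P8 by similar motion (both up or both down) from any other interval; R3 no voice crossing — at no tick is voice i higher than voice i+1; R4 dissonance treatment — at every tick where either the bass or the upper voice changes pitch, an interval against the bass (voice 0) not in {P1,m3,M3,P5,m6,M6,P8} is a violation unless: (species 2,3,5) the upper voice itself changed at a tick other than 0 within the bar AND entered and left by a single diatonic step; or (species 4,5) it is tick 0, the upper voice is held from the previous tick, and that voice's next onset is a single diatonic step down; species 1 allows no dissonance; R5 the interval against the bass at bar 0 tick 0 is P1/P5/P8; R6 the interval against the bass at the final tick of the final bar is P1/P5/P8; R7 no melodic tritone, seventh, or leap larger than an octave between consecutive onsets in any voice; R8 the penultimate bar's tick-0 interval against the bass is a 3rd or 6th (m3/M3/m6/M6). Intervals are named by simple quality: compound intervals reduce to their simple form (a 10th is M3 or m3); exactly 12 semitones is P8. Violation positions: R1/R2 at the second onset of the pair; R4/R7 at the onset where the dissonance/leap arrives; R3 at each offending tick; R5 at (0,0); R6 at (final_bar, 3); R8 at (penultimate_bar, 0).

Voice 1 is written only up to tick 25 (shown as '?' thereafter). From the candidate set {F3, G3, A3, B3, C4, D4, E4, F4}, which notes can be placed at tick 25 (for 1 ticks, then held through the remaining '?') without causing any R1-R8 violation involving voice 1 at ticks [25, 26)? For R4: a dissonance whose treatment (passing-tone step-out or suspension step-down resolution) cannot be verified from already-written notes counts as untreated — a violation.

{A3, C4, D4, F3, F4}

F3: legal
G3: violates R4
A3: legal
B3: violates R4
C4: legal
D4: legal
E4: violates R4
F4: legal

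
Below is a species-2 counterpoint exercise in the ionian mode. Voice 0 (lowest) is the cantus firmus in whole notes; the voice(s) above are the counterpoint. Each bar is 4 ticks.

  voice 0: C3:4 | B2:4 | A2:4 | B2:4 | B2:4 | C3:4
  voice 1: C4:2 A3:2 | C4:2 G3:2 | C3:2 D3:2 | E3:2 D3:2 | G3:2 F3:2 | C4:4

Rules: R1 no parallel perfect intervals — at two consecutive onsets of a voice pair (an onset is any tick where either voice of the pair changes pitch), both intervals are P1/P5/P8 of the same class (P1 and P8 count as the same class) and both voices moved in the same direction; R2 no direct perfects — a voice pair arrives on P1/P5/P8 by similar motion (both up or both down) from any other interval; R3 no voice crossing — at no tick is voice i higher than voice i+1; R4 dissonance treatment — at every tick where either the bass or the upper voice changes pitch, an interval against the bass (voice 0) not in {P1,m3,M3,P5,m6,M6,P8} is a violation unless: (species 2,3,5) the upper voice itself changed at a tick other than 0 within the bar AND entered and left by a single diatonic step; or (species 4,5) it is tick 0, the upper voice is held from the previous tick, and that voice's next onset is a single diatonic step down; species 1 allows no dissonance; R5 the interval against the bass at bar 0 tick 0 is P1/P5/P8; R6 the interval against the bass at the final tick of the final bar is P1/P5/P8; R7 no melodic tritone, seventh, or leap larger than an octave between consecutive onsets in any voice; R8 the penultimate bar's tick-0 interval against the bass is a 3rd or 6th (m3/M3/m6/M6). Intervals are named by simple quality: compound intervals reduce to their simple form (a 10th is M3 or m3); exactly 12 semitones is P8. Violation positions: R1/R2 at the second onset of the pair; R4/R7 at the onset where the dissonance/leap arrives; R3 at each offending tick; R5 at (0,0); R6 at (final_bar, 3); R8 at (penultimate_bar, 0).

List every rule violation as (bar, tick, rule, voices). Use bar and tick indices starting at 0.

(1, 0, R4, (0, 1))
(3, 0, R4, (0, 1))
(4, 2, R4, (0, 1))
(5, 0, R2, (0, 1))

bar 0: v0=C3 v1=C4 downbeat P8
bar 1: v0=B2 v1=C4 downbeat m2
bar 2: v0=A2 v1=C3 downbeat m3
bar 3: v0=B2 v1=E3 downbeat P4
bar 4: v0=B2 v1=G3 downbeat m6
bar 5: v0=C3 v1=C4 downbeat P8
  -> R4 @ bar 1 tick 0 v(0, 1): B2/C4 m2 untreated
  -> R4 @ bar 3 tick 0 v(0, 1): B2/E3 P4 untreated
  -> R4 @ bar 4 tick 2 v(0, 1): B2/F3 TT untreated
  -> R2 @ bar 5 tick 0 v(0, 1): B2/F3 TT -> C3/C4 P8 similar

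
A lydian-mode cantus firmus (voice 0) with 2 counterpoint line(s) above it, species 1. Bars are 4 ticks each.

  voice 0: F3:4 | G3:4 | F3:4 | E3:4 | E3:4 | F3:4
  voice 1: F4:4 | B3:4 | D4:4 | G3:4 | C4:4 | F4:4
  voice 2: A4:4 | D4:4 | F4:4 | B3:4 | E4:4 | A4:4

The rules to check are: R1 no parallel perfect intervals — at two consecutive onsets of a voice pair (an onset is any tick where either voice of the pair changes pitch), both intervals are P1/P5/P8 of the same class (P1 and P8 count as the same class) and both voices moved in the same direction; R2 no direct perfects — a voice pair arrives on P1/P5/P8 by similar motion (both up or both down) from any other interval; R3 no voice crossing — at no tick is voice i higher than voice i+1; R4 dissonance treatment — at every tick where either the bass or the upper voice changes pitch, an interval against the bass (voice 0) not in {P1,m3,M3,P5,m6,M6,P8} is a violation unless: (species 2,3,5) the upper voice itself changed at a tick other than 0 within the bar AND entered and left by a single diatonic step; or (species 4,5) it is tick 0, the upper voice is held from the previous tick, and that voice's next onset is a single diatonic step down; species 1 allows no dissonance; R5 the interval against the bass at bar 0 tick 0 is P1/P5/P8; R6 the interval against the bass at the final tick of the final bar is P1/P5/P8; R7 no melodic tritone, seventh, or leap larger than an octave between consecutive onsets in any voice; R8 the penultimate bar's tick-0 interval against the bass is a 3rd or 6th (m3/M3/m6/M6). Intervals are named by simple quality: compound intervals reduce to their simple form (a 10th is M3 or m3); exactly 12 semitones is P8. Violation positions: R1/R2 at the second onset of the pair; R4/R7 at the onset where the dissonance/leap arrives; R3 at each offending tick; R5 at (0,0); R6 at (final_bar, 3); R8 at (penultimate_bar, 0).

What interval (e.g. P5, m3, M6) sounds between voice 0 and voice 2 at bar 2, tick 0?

voice 0=F3 voice 2=F4 -> P8

P8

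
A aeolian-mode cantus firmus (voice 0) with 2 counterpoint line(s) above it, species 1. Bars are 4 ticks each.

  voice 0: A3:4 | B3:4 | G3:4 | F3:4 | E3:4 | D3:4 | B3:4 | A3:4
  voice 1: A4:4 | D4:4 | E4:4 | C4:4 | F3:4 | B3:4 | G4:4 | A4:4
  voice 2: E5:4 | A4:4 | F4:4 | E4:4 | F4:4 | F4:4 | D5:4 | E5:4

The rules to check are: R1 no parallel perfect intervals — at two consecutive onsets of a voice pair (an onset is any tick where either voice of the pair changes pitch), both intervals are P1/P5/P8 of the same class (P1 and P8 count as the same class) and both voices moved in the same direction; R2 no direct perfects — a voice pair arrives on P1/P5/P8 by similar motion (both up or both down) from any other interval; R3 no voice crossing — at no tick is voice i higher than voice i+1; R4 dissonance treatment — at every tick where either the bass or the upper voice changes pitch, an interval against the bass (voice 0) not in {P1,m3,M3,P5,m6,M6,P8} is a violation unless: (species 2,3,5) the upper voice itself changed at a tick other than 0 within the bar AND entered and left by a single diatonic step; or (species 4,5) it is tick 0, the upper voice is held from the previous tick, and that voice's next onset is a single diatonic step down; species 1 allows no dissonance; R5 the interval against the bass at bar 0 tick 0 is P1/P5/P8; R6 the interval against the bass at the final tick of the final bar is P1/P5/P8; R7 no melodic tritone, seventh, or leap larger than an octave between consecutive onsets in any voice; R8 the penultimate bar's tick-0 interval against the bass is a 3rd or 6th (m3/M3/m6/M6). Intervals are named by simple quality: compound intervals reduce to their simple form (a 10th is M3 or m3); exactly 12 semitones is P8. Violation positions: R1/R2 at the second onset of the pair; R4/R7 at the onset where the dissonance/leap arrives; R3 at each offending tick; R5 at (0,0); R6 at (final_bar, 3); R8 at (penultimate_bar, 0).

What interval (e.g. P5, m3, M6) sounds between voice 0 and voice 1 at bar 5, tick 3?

M6

voice 0=D3 voice 1=B3 -> M6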